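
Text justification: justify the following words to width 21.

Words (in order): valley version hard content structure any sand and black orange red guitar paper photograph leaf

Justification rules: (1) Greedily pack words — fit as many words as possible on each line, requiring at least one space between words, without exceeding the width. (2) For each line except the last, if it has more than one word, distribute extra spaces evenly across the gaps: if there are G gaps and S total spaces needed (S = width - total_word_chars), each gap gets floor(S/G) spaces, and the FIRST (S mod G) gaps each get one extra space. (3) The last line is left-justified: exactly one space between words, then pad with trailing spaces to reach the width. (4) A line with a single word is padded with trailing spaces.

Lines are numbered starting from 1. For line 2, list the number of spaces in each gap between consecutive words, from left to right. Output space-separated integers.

Answer: 1 1

Derivation:
Line 1: ['valley', 'version', 'hard'] (min_width=19, slack=2)
Line 2: ['content', 'structure', 'any'] (min_width=21, slack=0)
Line 3: ['sand', 'and', 'black', 'orange'] (min_width=21, slack=0)
Line 4: ['red', 'guitar', 'paper'] (min_width=16, slack=5)
Line 5: ['photograph', 'leaf'] (min_width=15, slack=6)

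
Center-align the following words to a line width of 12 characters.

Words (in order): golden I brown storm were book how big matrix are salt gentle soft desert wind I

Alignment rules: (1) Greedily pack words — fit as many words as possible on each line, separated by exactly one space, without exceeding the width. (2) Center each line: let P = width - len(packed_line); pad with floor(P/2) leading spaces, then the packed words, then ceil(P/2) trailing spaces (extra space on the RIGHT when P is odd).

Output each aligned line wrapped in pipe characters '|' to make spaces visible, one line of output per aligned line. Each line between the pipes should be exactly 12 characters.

Line 1: ['golden', 'I'] (min_width=8, slack=4)
Line 2: ['brown', 'storm'] (min_width=11, slack=1)
Line 3: ['were', 'book'] (min_width=9, slack=3)
Line 4: ['how', 'big'] (min_width=7, slack=5)
Line 5: ['matrix', 'are'] (min_width=10, slack=2)
Line 6: ['salt', 'gentle'] (min_width=11, slack=1)
Line 7: ['soft', 'desert'] (min_width=11, slack=1)
Line 8: ['wind', 'I'] (min_width=6, slack=6)

Answer: |  golden I  |
|brown storm |
| were book  |
|  how big   |
| matrix are |
|salt gentle |
|soft desert |
|   wind I   |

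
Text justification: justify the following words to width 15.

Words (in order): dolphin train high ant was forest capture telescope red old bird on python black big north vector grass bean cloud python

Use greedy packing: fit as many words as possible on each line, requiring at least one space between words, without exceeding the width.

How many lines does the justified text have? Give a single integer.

Answer: 10

Derivation:
Line 1: ['dolphin', 'train'] (min_width=13, slack=2)
Line 2: ['high', 'ant', 'was'] (min_width=12, slack=3)
Line 3: ['forest', 'capture'] (min_width=14, slack=1)
Line 4: ['telescope', 'red'] (min_width=13, slack=2)
Line 5: ['old', 'bird', 'on'] (min_width=11, slack=4)
Line 6: ['python', 'black'] (min_width=12, slack=3)
Line 7: ['big', 'north'] (min_width=9, slack=6)
Line 8: ['vector', 'grass'] (min_width=12, slack=3)
Line 9: ['bean', 'cloud'] (min_width=10, slack=5)
Line 10: ['python'] (min_width=6, slack=9)
Total lines: 10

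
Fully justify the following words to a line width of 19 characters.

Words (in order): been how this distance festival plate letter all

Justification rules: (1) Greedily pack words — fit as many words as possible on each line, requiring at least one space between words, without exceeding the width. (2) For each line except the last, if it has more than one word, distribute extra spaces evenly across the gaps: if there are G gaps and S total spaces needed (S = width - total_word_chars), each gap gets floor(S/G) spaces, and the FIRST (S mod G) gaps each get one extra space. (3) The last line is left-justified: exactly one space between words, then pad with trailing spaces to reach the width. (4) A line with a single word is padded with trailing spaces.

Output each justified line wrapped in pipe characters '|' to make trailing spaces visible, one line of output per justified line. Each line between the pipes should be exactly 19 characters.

Answer: |been    how    this|
|distance   festival|
|plate letter all   |

Derivation:
Line 1: ['been', 'how', 'this'] (min_width=13, slack=6)
Line 2: ['distance', 'festival'] (min_width=17, slack=2)
Line 3: ['plate', 'letter', 'all'] (min_width=16, slack=3)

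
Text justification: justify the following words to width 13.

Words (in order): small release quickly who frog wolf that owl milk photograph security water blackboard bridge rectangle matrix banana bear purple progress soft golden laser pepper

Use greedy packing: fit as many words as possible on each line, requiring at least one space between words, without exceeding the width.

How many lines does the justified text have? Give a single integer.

Line 1: ['small', 'release'] (min_width=13, slack=0)
Line 2: ['quickly', 'who'] (min_width=11, slack=2)
Line 3: ['frog', 'wolf'] (min_width=9, slack=4)
Line 4: ['that', 'owl', 'milk'] (min_width=13, slack=0)
Line 5: ['photograph'] (min_width=10, slack=3)
Line 6: ['security'] (min_width=8, slack=5)
Line 7: ['water'] (min_width=5, slack=8)
Line 8: ['blackboard'] (min_width=10, slack=3)
Line 9: ['bridge'] (min_width=6, slack=7)
Line 10: ['rectangle'] (min_width=9, slack=4)
Line 11: ['matrix', 'banana'] (min_width=13, slack=0)
Line 12: ['bear', 'purple'] (min_width=11, slack=2)
Line 13: ['progress', 'soft'] (min_width=13, slack=0)
Line 14: ['golden', 'laser'] (min_width=12, slack=1)
Line 15: ['pepper'] (min_width=6, slack=7)
Total lines: 15

Answer: 15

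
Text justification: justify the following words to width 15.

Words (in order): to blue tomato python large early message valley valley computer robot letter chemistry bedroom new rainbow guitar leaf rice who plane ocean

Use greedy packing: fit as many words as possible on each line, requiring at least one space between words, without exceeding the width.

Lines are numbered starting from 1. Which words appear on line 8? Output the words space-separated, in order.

Answer: bedroom new

Derivation:
Line 1: ['to', 'blue', 'tomato'] (min_width=14, slack=1)
Line 2: ['python', 'large'] (min_width=12, slack=3)
Line 3: ['early', 'message'] (min_width=13, slack=2)
Line 4: ['valley', 'valley'] (min_width=13, slack=2)
Line 5: ['computer', 'robot'] (min_width=14, slack=1)
Line 6: ['letter'] (min_width=6, slack=9)
Line 7: ['chemistry'] (min_width=9, slack=6)
Line 8: ['bedroom', 'new'] (min_width=11, slack=4)
Line 9: ['rainbow', 'guitar'] (min_width=14, slack=1)
Line 10: ['leaf', 'rice', 'who'] (min_width=13, slack=2)
Line 11: ['plane', 'ocean'] (min_width=11, slack=4)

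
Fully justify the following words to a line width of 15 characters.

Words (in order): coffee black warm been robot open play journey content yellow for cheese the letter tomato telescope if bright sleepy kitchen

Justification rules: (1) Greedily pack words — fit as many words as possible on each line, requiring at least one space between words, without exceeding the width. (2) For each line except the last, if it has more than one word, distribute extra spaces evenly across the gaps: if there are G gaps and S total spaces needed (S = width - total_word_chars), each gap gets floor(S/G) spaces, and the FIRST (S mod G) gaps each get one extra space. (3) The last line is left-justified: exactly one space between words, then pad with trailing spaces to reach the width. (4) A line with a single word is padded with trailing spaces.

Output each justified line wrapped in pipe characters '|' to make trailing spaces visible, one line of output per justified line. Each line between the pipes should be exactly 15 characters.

Answer: |coffee    black|
|warm been robot|
|open       play|
|journey content|
|yellow      for|
|cheese      the|
|letter   tomato|
|telescope    if|
|bright   sleepy|
|kitchen        |

Derivation:
Line 1: ['coffee', 'black'] (min_width=12, slack=3)
Line 2: ['warm', 'been', 'robot'] (min_width=15, slack=0)
Line 3: ['open', 'play'] (min_width=9, slack=6)
Line 4: ['journey', 'content'] (min_width=15, slack=0)
Line 5: ['yellow', 'for'] (min_width=10, slack=5)
Line 6: ['cheese', 'the'] (min_width=10, slack=5)
Line 7: ['letter', 'tomato'] (min_width=13, slack=2)
Line 8: ['telescope', 'if'] (min_width=12, slack=3)
Line 9: ['bright', 'sleepy'] (min_width=13, slack=2)
Line 10: ['kitchen'] (min_width=7, slack=8)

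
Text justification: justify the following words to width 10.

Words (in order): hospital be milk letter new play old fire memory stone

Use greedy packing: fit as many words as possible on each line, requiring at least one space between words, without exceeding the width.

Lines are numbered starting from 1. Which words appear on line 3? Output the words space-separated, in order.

Answer: letter new

Derivation:
Line 1: ['hospital'] (min_width=8, slack=2)
Line 2: ['be', 'milk'] (min_width=7, slack=3)
Line 3: ['letter', 'new'] (min_width=10, slack=0)
Line 4: ['play', 'old'] (min_width=8, slack=2)
Line 5: ['fire'] (min_width=4, slack=6)
Line 6: ['memory'] (min_width=6, slack=4)
Line 7: ['stone'] (min_width=5, slack=5)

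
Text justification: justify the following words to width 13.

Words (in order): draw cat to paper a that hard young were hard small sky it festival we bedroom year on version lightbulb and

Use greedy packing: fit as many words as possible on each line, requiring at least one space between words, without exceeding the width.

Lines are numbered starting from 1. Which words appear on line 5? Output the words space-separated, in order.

Answer: small sky it

Derivation:
Line 1: ['draw', 'cat', 'to'] (min_width=11, slack=2)
Line 2: ['paper', 'a', 'that'] (min_width=12, slack=1)
Line 3: ['hard', 'young'] (min_width=10, slack=3)
Line 4: ['were', 'hard'] (min_width=9, slack=4)
Line 5: ['small', 'sky', 'it'] (min_width=12, slack=1)
Line 6: ['festival', 'we'] (min_width=11, slack=2)
Line 7: ['bedroom', 'year'] (min_width=12, slack=1)
Line 8: ['on', 'version'] (min_width=10, slack=3)
Line 9: ['lightbulb', 'and'] (min_width=13, slack=0)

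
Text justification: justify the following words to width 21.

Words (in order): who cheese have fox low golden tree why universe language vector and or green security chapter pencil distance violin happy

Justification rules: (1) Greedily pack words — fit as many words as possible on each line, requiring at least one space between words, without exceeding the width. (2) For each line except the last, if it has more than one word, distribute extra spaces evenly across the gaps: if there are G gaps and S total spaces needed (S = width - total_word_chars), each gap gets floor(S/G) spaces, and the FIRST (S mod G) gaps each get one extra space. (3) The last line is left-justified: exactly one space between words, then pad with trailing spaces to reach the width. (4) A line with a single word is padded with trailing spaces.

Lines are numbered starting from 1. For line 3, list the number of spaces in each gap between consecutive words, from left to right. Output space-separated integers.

Line 1: ['who', 'cheese', 'have', 'fox'] (min_width=19, slack=2)
Line 2: ['low', 'golden', 'tree', 'why'] (min_width=19, slack=2)
Line 3: ['universe', 'language'] (min_width=17, slack=4)
Line 4: ['vector', 'and', 'or', 'green'] (min_width=19, slack=2)
Line 5: ['security', 'chapter'] (min_width=16, slack=5)
Line 6: ['pencil', 'distance'] (min_width=15, slack=6)
Line 7: ['violin', 'happy'] (min_width=12, slack=9)

Answer: 5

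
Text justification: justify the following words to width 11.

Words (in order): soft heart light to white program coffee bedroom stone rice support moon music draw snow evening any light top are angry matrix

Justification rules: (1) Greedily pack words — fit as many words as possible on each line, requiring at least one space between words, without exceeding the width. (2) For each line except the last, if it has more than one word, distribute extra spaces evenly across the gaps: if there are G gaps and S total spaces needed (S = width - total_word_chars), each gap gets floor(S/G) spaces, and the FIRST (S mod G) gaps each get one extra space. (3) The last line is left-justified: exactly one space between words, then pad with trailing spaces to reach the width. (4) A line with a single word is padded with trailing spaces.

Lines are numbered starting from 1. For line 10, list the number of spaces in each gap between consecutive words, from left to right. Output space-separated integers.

Answer: 3

Derivation:
Line 1: ['soft', 'heart'] (min_width=10, slack=1)
Line 2: ['light', 'to'] (min_width=8, slack=3)
Line 3: ['white'] (min_width=5, slack=6)
Line 4: ['program'] (min_width=7, slack=4)
Line 5: ['coffee'] (min_width=6, slack=5)
Line 6: ['bedroom'] (min_width=7, slack=4)
Line 7: ['stone', 'rice'] (min_width=10, slack=1)
Line 8: ['support'] (min_width=7, slack=4)
Line 9: ['moon', 'music'] (min_width=10, slack=1)
Line 10: ['draw', 'snow'] (min_width=9, slack=2)
Line 11: ['evening', 'any'] (min_width=11, slack=0)
Line 12: ['light', 'top'] (min_width=9, slack=2)
Line 13: ['are', 'angry'] (min_width=9, slack=2)
Line 14: ['matrix'] (min_width=6, slack=5)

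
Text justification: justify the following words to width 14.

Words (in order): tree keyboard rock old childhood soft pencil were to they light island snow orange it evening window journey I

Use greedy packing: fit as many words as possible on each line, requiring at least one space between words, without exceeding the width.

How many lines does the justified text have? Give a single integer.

Line 1: ['tree', 'keyboard'] (min_width=13, slack=1)
Line 2: ['rock', 'old'] (min_width=8, slack=6)
Line 3: ['childhood', 'soft'] (min_width=14, slack=0)
Line 4: ['pencil', 'were', 'to'] (min_width=14, slack=0)
Line 5: ['they', 'light'] (min_width=10, slack=4)
Line 6: ['island', 'snow'] (min_width=11, slack=3)
Line 7: ['orange', 'it'] (min_width=9, slack=5)
Line 8: ['evening', 'window'] (min_width=14, slack=0)
Line 9: ['journey', 'I'] (min_width=9, slack=5)
Total lines: 9

Answer: 9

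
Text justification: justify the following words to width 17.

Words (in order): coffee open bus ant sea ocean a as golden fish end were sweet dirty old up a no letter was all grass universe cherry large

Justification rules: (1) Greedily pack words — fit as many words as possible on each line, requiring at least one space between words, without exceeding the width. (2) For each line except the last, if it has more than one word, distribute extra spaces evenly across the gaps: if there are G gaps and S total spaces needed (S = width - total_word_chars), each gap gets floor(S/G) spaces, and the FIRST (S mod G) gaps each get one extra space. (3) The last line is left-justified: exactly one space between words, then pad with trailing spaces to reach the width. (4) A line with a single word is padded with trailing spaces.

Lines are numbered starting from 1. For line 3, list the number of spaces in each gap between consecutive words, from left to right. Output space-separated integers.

Line 1: ['coffee', 'open', 'bus'] (min_width=15, slack=2)
Line 2: ['ant', 'sea', 'ocean', 'a'] (min_width=15, slack=2)
Line 3: ['as', 'golden', 'fish'] (min_width=14, slack=3)
Line 4: ['end', 'were', 'sweet'] (min_width=14, slack=3)
Line 5: ['dirty', 'old', 'up', 'a', 'no'] (min_width=17, slack=0)
Line 6: ['letter', 'was', 'all'] (min_width=14, slack=3)
Line 7: ['grass', 'universe'] (min_width=14, slack=3)
Line 8: ['cherry', 'large'] (min_width=12, slack=5)

Answer: 3 2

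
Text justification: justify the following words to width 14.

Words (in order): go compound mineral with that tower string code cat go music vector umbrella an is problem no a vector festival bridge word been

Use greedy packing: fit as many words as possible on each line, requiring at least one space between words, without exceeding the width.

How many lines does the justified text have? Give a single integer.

Answer: 12

Derivation:
Line 1: ['go', 'compound'] (min_width=11, slack=3)
Line 2: ['mineral', 'with'] (min_width=12, slack=2)
Line 3: ['that', 'tower'] (min_width=10, slack=4)
Line 4: ['string', 'code'] (min_width=11, slack=3)
Line 5: ['cat', 'go', 'music'] (min_width=12, slack=2)
Line 6: ['vector'] (min_width=6, slack=8)
Line 7: ['umbrella', 'an', 'is'] (min_width=14, slack=0)
Line 8: ['problem', 'no', 'a'] (min_width=12, slack=2)
Line 9: ['vector'] (min_width=6, slack=8)
Line 10: ['festival'] (min_width=8, slack=6)
Line 11: ['bridge', 'word'] (min_width=11, slack=3)
Line 12: ['been'] (min_width=4, slack=10)
Total lines: 12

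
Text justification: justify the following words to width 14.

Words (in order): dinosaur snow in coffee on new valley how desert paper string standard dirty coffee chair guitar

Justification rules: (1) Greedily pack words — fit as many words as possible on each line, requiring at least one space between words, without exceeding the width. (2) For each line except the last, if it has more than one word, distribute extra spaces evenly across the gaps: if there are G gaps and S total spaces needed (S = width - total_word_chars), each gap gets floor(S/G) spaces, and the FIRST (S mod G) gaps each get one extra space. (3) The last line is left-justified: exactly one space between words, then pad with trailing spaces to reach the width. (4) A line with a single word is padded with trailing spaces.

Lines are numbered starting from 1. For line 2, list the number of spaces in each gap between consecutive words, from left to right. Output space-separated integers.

Line 1: ['dinosaur', 'snow'] (min_width=13, slack=1)
Line 2: ['in', 'coffee', 'on'] (min_width=12, slack=2)
Line 3: ['new', 'valley', 'how'] (min_width=14, slack=0)
Line 4: ['desert', 'paper'] (min_width=12, slack=2)
Line 5: ['string'] (min_width=6, slack=8)
Line 6: ['standard', 'dirty'] (min_width=14, slack=0)
Line 7: ['coffee', 'chair'] (min_width=12, slack=2)
Line 8: ['guitar'] (min_width=6, slack=8)

Answer: 2 2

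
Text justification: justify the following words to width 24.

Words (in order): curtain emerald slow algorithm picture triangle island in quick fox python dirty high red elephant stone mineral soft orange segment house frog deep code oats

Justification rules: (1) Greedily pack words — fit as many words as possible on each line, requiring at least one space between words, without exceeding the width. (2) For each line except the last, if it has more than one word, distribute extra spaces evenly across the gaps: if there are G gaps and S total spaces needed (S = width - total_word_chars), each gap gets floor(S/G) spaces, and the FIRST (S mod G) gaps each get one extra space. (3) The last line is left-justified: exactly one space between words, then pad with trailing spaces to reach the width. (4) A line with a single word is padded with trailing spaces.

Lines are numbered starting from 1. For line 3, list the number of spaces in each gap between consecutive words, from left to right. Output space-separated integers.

Line 1: ['curtain', 'emerald', 'slow'] (min_width=20, slack=4)
Line 2: ['algorithm', 'picture'] (min_width=17, slack=7)
Line 3: ['triangle', 'island', 'in', 'quick'] (min_width=24, slack=0)
Line 4: ['fox', 'python', 'dirty', 'high'] (min_width=21, slack=3)
Line 5: ['red', 'elephant', 'stone'] (min_width=18, slack=6)
Line 6: ['mineral', 'soft', 'orange'] (min_width=19, slack=5)
Line 7: ['segment', 'house', 'frog', 'deep'] (min_width=23, slack=1)
Line 8: ['code', 'oats'] (min_width=9, slack=15)

Answer: 1 1 1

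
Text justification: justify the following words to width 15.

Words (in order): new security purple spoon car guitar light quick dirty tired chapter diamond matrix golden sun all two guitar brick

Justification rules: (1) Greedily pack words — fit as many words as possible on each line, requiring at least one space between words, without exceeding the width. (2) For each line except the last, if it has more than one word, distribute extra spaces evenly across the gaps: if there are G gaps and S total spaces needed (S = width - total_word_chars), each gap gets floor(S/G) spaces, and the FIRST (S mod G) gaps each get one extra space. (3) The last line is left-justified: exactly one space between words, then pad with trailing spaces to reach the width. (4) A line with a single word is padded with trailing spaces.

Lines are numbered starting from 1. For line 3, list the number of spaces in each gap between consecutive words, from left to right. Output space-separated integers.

Line 1: ['new', 'security'] (min_width=12, slack=3)
Line 2: ['purple', 'spoon'] (min_width=12, slack=3)
Line 3: ['car', 'guitar'] (min_width=10, slack=5)
Line 4: ['light', 'quick'] (min_width=11, slack=4)
Line 5: ['dirty', 'tired'] (min_width=11, slack=4)
Line 6: ['chapter', 'diamond'] (min_width=15, slack=0)
Line 7: ['matrix', 'golden'] (min_width=13, slack=2)
Line 8: ['sun', 'all', 'two'] (min_width=11, slack=4)
Line 9: ['guitar', 'brick'] (min_width=12, slack=3)

Answer: 6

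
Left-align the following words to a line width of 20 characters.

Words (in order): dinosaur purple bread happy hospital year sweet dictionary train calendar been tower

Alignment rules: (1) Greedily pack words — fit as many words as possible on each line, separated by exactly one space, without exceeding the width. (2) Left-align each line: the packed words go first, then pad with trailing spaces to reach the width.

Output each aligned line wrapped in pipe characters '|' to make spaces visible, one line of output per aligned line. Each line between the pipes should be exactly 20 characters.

Line 1: ['dinosaur', 'purple'] (min_width=15, slack=5)
Line 2: ['bread', 'happy', 'hospital'] (min_width=20, slack=0)
Line 3: ['year', 'sweet'] (min_width=10, slack=10)
Line 4: ['dictionary', 'train'] (min_width=16, slack=4)
Line 5: ['calendar', 'been', 'tower'] (min_width=19, slack=1)

Answer: |dinosaur purple     |
|bread happy hospital|
|year sweet          |
|dictionary train    |
|calendar been tower |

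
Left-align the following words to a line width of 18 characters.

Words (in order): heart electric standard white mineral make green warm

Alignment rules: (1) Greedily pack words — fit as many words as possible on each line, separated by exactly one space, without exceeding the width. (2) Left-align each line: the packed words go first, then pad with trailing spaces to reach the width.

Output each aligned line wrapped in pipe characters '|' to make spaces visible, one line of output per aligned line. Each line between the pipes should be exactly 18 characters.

Line 1: ['heart', 'electric'] (min_width=14, slack=4)
Line 2: ['standard', 'white'] (min_width=14, slack=4)
Line 3: ['mineral', 'make', 'green'] (min_width=18, slack=0)
Line 4: ['warm'] (min_width=4, slack=14)

Answer: |heart electric    |
|standard white    |
|mineral make green|
|warm              |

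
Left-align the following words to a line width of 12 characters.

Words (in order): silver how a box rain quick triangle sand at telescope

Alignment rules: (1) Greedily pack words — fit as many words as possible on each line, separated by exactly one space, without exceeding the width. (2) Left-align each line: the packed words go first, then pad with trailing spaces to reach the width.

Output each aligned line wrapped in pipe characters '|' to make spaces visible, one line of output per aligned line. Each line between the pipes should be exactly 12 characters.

Answer: |silver how a|
|box rain    |
|quick       |
|triangle    |
|sand at     |
|telescope   |

Derivation:
Line 1: ['silver', 'how', 'a'] (min_width=12, slack=0)
Line 2: ['box', 'rain'] (min_width=8, slack=4)
Line 3: ['quick'] (min_width=5, slack=7)
Line 4: ['triangle'] (min_width=8, slack=4)
Line 5: ['sand', 'at'] (min_width=7, slack=5)
Line 6: ['telescope'] (min_width=9, slack=3)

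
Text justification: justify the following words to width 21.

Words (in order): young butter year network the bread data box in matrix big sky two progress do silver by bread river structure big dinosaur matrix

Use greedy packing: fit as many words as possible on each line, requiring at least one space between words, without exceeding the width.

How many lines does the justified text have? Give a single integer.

Line 1: ['young', 'butter', 'year'] (min_width=17, slack=4)
Line 2: ['network', 'the', 'bread'] (min_width=17, slack=4)
Line 3: ['data', 'box', 'in', 'matrix'] (min_width=18, slack=3)
Line 4: ['big', 'sky', 'two', 'progress'] (min_width=20, slack=1)
Line 5: ['do', 'silver', 'by', 'bread'] (min_width=18, slack=3)
Line 6: ['river', 'structure', 'big'] (min_width=19, slack=2)
Line 7: ['dinosaur', 'matrix'] (min_width=15, slack=6)
Total lines: 7

Answer: 7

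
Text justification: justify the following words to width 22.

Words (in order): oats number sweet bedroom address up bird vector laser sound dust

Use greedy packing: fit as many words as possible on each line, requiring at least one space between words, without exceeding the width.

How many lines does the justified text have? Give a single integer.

Line 1: ['oats', 'number', 'sweet'] (min_width=17, slack=5)
Line 2: ['bedroom', 'address', 'up'] (min_width=18, slack=4)
Line 3: ['bird', 'vector', 'laser'] (min_width=17, slack=5)
Line 4: ['sound', 'dust'] (min_width=10, slack=12)
Total lines: 4

Answer: 4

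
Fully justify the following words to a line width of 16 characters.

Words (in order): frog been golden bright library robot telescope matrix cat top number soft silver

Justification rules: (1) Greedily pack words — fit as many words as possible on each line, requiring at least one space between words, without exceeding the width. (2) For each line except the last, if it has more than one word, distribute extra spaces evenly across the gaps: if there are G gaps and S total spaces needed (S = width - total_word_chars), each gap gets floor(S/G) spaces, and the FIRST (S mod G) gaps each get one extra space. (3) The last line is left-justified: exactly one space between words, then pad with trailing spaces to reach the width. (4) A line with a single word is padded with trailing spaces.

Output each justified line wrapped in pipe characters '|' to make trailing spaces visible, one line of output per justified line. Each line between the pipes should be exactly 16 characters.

Answer: |frog been golden|
|bright   library|
|robot  telescope|
|matrix  cat  top|
|number      soft|
|silver          |

Derivation:
Line 1: ['frog', 'been', 'golden'] (min_width=16, slack=0)
Line 2: ['bright', 'library'] (min_width=14, slack=2)
Line 3: ['robot', 'telescope'] (min_width=15, slack=1)
Line 4: ['matrix', 'cat', 'top'] (min_width=14, slack=2)
Line 5: ['number', 'soft'] (min_width=11, slack=5)
Line 6: ['silver'] (min_width=6, slack=10)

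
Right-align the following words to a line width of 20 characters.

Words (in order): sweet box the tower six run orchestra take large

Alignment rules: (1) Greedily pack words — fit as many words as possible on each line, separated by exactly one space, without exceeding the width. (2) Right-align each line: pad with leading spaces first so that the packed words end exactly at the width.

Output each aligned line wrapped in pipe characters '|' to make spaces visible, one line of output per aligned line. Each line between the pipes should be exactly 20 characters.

Line 1: ['sweet', 'box', 'the', 'tower'] (min_width=19, slack=1)
Line 2: ['six', 'run', 'orchestra'] (min_width=17, slack=3)
Line 3: ['take', 'large'] (min_width=10, slack=10)

Answer: | sweet box the tower|
|   six run orchestra|
|          take large|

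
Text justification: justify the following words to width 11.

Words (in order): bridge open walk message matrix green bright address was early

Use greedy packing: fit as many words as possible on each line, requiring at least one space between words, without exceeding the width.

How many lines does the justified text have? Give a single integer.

Answer: 8

Derivation:
Line 1: ['bridge', 'open'] (min_width=11, slack=0)
Line 2: ['walk'] (min_width=4, slack=7)
Line 3: ['message'] (min_width=7, slack=4)
Line 4: ['matrix'] (min_width=6, slack=5)
Line 5: ['green'] (min_width=5, slack=6)
Line 6: ['bright'] (min_width=6, slack=5)
Line 7: ['address', 'was'] (min_width=11, slack=0)
Line 8: ['early'] (min_width=5, slack=6)
Total lines: 8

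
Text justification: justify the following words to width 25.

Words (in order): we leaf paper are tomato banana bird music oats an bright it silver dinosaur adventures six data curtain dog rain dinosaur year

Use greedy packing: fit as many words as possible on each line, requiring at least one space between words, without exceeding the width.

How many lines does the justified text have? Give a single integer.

Line 1: ['we', 'leaf', 'paper', 'are', 'tomato'] (min_width=24, slack=1)
Line 2: ['banana', 'bird', 'music', 'oats', 'an'] (min_width=25, slack=0)
Line 3: ['bright', 'it', 'silver', 'dinosaur'] (min_width=25, slack=0)
Line 4: ['adventures', 'six', 'data'] (min_width=19, slack=6)
Line 5: ['curtain', 'dog', 'rain', 'dinosaur'] (min_width=25, slack=0)
Line 6: ['year'] (min_width=4, slack=21)
Total lines: 6

Answer: 6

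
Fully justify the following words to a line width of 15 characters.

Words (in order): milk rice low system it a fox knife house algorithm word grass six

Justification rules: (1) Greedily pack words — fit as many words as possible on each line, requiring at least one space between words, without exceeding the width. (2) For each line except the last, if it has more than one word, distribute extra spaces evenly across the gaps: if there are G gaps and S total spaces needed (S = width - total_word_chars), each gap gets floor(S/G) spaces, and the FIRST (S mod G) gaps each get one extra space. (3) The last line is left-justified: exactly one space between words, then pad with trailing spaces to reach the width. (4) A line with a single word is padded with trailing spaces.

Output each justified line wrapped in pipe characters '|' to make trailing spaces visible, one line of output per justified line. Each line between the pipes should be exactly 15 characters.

Answer: |milk  rice  low|
|system it a fox|
|knife     house|
|algorithm  word|
|grass six      |

Derivation:
Line 1: ['milk', 'rice', 'low'] (min_width=13, slack=2)
Line 2: ['system', 'it', 'a', 'fox'] (min_width=15, slack=0)
Line 3: ['knife', 'house'] (min_width=11, slack=4)
Line 4: ['algorithm', 'word'] (min_width=14, slack=1)
Line 5: ['grass', 'six'] (min_width=9, slack=6)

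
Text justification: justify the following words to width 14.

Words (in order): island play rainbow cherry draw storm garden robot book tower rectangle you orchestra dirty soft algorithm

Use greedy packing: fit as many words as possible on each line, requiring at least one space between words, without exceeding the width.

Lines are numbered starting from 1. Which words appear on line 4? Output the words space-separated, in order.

Line 1: ['island', 'play'] (min_width=11, slack=3)
Line 2: ['rainbow', 'cherry'] (min_width=14, slack=0)
Line 3: ['draw', 'storm'] (min_width=10, slack=4)
Line 4: ['garden', 'robot'] (min_width=12, slack=2)
Line 5: ['book', 'tower'] (min_width=10, slack=4)
Line 6: ['rectangle', 'you'] (min_width=13, slack=1)
Line 7: ['orchestra'] (min_width=9, slack=5)
Line 8: ['dirty', 'soft'] (min_width=10, slack=4)
Line 9: ['algorithm'] (min_width=9, slack=5)

Answer: garden robot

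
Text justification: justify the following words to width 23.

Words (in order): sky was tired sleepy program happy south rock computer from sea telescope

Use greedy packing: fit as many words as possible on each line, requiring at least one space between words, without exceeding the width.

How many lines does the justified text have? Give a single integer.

Line 1: ['sky', 'was', 'tired', 'sleepy'] (min_width=20, slack=3)
Line 2: ['program', 'happy', 'south'] (min_width=19, slack=4)
Line 3: ['rock', 'computer', 'from', 'sea'] (min_width=22, slack=1)
Line 4: ['telescope'] (min_width=9, slack=14)
Total lines: 4

Answer: 4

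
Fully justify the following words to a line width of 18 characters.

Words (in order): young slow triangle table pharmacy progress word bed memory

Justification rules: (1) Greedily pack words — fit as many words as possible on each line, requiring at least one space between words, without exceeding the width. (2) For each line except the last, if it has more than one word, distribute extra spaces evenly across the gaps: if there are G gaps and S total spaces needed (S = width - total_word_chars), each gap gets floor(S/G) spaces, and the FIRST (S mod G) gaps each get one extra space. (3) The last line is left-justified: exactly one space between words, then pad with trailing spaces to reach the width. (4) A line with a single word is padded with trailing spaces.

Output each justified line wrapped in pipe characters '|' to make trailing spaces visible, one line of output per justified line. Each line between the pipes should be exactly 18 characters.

Line 1: ['young', 'slow'] (min_width=10, slack=8)
Line 2: ['triangle', 'table'] (min_width=14, slack=4)
Line 3: ['pharmacy', 'progress'] (min_width=17, slack=1)
Line 4: ['word', 'bed', 'memory'] (min_width=15, slack=3)

Answer: |young         slow|
|triangle     table|
|pharmacy  progress|
|word bed memory   |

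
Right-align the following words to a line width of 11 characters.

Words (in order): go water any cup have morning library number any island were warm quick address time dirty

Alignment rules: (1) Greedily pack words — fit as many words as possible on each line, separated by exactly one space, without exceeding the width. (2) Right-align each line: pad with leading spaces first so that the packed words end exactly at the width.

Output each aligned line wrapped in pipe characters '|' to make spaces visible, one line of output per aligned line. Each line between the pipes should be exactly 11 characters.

Line 1: ['go', 'water'] (min_width=8, slack=3)
Line 2: ['any', 'cup'] (min_width=7, slack=4)
Line 3: ['have'] (min_width=4, slack=7)
Line 4: ['morning'] (min_width=7, slack=4)
Line 5: ['library'] (min_width=7, slack=4)
Line 6: ['number', 'any'] (min_width=10, slack=1)
Line 7: ['island', 'were'] (min_width=11, slack=0)
Line 8: ['warm', 'quick'] (min_width=10, slack=1)
Line 9: ['address'] (min_width=7, slack=4)
Line 10: ['time', 'dirty'] (min_width=10, slack=1)

Answer: |   go water|
|    any cup|
|       have|
|    morning|
|    library|
| number any|
|island were|
| warm quick|
|    address|
| time dirty|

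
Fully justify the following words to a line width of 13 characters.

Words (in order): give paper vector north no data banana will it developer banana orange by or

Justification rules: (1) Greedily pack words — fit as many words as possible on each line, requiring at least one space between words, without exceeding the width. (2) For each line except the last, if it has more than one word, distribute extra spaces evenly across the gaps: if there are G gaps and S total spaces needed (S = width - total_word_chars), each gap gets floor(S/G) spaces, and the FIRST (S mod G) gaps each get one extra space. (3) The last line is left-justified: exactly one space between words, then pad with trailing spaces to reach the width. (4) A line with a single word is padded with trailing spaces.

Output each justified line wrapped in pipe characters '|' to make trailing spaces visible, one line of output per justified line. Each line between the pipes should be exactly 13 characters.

Line 1: ['give', 'paper'] (min_width=10, slack=3)
Line 2: ['vector', 'north'] (min_width=12, slack=1)
Line 3: ['no', 'data'] (min_width=7, slack=6)
Line 4: ['banana', 'will'] (min_width=11, slack=2)
Line 5: ['it', 'developer'] (min_width=12, slack=1)
Line 6: ['banana', 'orange'] (min_width=13, slack=0)
Line 7: ['by', 'or'] (min_width=5, slack=8)

Answer: |give    paper|
|vector  north|
|no       data|
|banana   will|
|it  developer|
|banana orange|
|by or        |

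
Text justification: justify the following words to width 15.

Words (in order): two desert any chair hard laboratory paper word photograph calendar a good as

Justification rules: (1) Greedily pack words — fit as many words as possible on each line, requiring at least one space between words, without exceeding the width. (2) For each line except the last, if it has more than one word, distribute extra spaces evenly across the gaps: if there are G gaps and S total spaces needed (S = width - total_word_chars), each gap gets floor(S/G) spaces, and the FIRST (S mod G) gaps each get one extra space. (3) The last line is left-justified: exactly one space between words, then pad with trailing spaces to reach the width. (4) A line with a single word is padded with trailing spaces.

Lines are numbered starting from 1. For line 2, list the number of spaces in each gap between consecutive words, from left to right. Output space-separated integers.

Line 1: ['two', 'desert', 'any'] (min_width=14, slack=1)
Line 2: ['chair', 'hard'] (min_width=10, slack=5)
Line 3: ['laboratory'] (min_width=10, slack=5)
Line 4: ['paper', 'word'] (min_width=10, slack=5)
Line 5: ['photograph'] (min_width=10, slack=5)
Line 6: ['calendar', 'a', 'good'] (min_width=15, slack=0)
Line 7: ['as'] (min_width=2, slack=13)

Answer: 6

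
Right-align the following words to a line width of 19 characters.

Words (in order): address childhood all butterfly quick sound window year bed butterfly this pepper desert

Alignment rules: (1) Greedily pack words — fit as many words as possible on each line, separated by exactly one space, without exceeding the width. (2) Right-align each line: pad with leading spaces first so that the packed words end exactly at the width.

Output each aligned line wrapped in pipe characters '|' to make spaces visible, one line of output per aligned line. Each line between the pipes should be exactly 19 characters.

Answer: |  address childhood|
|all butterfly quick|
|  sound window year|
| bed butterfly this|
|      pepper desert|

Derivation:
Line 1: ['address', 'childhood'] (min_width=17, slack=2)
Line 2: ['all', 'butterfly', 'quick'] (min_width=19, slack=0)
Line 3: ['sound', 'window', 'year'] (min_width=17, slack=2)
Line 4: ['bed', 'butterfly', 'this'] (min_width=18, slack=1)
Line 5: ['pepper', 'desert'] (min_width=13, slack=6)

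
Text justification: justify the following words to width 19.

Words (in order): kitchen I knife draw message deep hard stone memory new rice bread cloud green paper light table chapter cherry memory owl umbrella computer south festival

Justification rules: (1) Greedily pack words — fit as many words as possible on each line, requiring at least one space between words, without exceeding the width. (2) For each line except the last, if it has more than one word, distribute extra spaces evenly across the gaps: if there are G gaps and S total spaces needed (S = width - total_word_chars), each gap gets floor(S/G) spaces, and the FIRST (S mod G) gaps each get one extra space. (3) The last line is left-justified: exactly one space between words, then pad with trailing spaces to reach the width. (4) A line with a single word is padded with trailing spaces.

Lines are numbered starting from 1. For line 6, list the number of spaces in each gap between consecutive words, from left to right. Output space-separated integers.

Answer: 1 1

Derivation:
Line 1: ['kitchen', 'I', 'knife'] (min_width=15, slack=4)
Line 2: ['draw', 'message', 'deep'] (min_width=17, slack=2)
Line 3: ['hard', 'stone', 'memory'] (min_width=17, slack=2)
Line 4: ['new', 'rice', 'bread'] (min_width=14, slack=5)
Line 5: ['cloud', 'green', 'paper'] (min_width=17, slack=2)
Line 6: ['light', 'table', 'chapter'] (min_width=19, slack=0)
Line 7: ['cherry', 'memory', 'owl'] (min_width=17, slack=2)
Line 8: ['umbrella', 'computer'] (min_width=17, slack=2)
Line 9: ['south', 'festival'] (min_width=14, slack=5)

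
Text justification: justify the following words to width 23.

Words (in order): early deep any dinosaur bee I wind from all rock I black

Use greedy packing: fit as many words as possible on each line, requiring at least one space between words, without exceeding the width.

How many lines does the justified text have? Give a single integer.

Line 1: ['early', 'deep', 'any', 'dinosaur'] (min_width=23, slack=0)
Line 2: ['bee', 'I', 'wind', 'from', 'all'] (min_width=19, slack=4)
Line 3: ['rock', 'I', 'black'] (min_width=12, slack=11)
Total lines: 3

Answer: 3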